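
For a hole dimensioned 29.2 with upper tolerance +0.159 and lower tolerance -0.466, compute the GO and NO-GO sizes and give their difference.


GO = nominal - lower_tol (smallest hole = maximum material condition)
GO = 29.2 - 0.466 = 28.734
NO-GO = nominal + upper_tol (largest hole = least material condition)
NO-GO = 29.2 + 0.159 = 29.359
spread = NO-GO - GO = 29.359 - 28.734 = 0.6250

0.6250


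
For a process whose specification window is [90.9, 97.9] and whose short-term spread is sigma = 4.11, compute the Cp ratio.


Cp = (USL - LSL) / (6 * sigma)
= (97.9 - 90.9) / (6 * 4.11)
= 7.0000 / 24.6600
= 0.2839

0.2839


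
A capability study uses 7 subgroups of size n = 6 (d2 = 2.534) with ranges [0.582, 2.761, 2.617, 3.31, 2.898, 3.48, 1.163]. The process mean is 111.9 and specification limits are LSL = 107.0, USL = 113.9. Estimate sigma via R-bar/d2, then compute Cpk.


R_bar = (0.582 + 2.761 + 2.617 + 3.31 + 2.898 + 3.48 + 1.163) / 7 = 2.4015714
sigma = R_bar / d2 = 2.4015714 / 2.534 = 0.94773931
Cp = (USL - LSL)/(6*sigma) = (113.9 - 107.0)/(6*0.94773931) = 1.2134
Cpu = (113.9 - 111.9)/(3*0.94773931) = 0.7034
Cpl = (111.9 - 107.0)/(3*0.94773931) = 1.7234
Cpk = min(Cpu, Cpl) = 0.7034

0.7034


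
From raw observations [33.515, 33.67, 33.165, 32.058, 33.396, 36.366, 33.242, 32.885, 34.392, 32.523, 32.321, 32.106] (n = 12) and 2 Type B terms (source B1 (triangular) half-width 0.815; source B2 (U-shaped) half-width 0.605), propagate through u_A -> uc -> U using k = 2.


mean = (33.515 + 33.67 + 33.165 + 32.058 + 33.396 + 36.366 + 33.242 + 32.885 + 34.392 + 32.523 + 32.321 + 32.106) / 12 = 33.30325
s = sqrt(sum((x - mean)^2)/(n-1)) = 1.1874043
u_A = s / sqrt(n) = 1.1874043 / sqrt(12) = 0.3427741
u_B1 = 0.815 / sqrt(6) = 0.33272236
u_B2 = 0.605 / sqrt(2) = 0.4277996
uc = sqrt(0.3427741^2 + 0.33272236^2 + 0.4277996^2) = 0.64125716
U = k * uc = 2 * 0.64125716
U = 1.2825

1.2825


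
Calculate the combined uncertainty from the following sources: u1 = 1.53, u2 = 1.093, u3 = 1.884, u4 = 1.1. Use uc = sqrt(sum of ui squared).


uc = sqrt(1.53^2 + 1.093^2 + 1.884^2 + 1.1^2)
uc = sqrt(8.295005)
uc = 2.8801

2.8801


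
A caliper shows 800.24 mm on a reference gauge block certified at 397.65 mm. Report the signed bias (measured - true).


Systematic error = measured - true
= 800.24 - 397.65
= 402.5900

402.5900


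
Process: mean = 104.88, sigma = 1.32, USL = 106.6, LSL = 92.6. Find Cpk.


Cpu = (USL - mean) / (3*sigma) = (106.6 - 104.88) / (3*1.32) = 0.4343
Cpl = (mean - LSL) / (3*sigma) = (104.88 - 92.6) / (3*1.32) = 3.1010
Cpk = min(Cpu, Cpl) = 0.4343

0.4343


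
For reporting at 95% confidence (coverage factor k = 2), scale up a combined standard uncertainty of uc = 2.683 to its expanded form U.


U = k * uc
U = 2 * 2.683
U = 5.3660

5.3660


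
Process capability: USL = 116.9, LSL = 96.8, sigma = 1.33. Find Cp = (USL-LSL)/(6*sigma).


Cp = (USL - LSL) / (6 * sigma)
= (116.9 - 96.8) / (6 * 1.33)
= 20.1000 / 7.9800
= 2.5188

2.5188


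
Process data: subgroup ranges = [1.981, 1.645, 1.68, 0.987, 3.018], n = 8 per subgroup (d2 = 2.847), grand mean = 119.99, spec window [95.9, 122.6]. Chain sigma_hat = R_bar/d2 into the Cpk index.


R_bar = (1.981 + 1.645 + 1.68 + 0.987 + 3.018) / 5 = 1.8622
sigma = R_bar / d2 = 1.8622 / 2.847 = 0.65409203
Cp = (USL - LSL)/(6*sigma) = (122.6 - 95.9)/(6*0.65409203) = 6.8033
Cpu = (122.6 - 119.99)/(3*0.65409203) = 1.3301
Cpl = (119.99 - 95.9)/(3*0.65409203) = 12.2766
Cpk = min(Cpu, Cpl) = 1.3301

1.3301


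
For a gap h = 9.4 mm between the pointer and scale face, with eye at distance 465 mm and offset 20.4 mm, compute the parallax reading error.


error = h * offset / d
= 9.4 * 20.4 / 465
= 0.4124

0.4124


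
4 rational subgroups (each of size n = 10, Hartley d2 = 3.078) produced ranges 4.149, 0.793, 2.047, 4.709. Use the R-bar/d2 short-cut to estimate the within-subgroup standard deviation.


R_bar = (4.149 + 0.793 + 2.047 + 4.709) / 4
R_bar = 11.698 / 4 = 2.9245
sigma_hat = R_bar / d2 = 2.9245 / 3.078 = 0.9501

0.9501


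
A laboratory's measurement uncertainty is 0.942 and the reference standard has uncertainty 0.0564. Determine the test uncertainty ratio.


TUR = u_lab / u_ref
= 0.942 / 0.0564
= 16.7021

16.7021


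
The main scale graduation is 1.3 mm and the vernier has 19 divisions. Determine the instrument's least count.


LC = MSD / n_div
= 1.3 / 19
= 0.0684

0.0684


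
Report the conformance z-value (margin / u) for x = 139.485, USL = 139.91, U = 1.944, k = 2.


u = U / k = 1.944 / 2 = 0.972
margin = |USL - x| = |139.91 - 139.485| = 0.425
z = margin / u = 0.425 / 0.972
z = 0.4372

0.4372


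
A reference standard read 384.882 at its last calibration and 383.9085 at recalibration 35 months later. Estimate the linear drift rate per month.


rate = (v2 - v1) / months
= (383.9085 - 384.882) / 35
= -0.9735 / 35
= -0.0278

-0.0278


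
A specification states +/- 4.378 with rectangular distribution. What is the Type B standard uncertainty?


u_B = half_width / sqrt(3)
u_B = 4.378 / 1.7320508
u_B = 2.5276

2.5276


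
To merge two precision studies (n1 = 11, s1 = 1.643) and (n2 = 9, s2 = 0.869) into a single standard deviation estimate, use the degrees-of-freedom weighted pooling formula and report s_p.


s_p = sqrt(((n1-1)*s1^2 + (n2-1)*s2^2) / (n1+n2-2))
numerator = (11-1)*1.643^2 + (9-1)*0.869^2 = 26.99449 + 6.041288 = 33.035778
denominator = 11 + 9 - 2 = 18
s_p^2 = 33.035778 / 18 = 1.835321
s_p = sqrt(1.835321) = 1.3547

1.3547


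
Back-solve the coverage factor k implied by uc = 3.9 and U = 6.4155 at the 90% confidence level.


k = U / uc
k = 6.4155 / 3.9
k = 1.645

1.645


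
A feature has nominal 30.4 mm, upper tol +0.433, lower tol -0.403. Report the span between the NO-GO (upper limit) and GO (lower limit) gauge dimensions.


GO = nominal - lower_tol (smallest hole = maximum material condition)
GO = 30.4 - 0.403 = 29.997
NO-GO = nominal + upper_tol (largest hole = least material condition)
NO-GO = 30.4 + 0.433 = 30.833
spread = NO-GO - GO = 30.833 - 29.997 = 0.8360

0.8360


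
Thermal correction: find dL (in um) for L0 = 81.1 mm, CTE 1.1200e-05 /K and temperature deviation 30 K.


dL = L * alpha * dT
= 81.1 * 1.1200e-05 * 30
= 0.0272496 mm
dL_um = 0.0272496 * 1000 = 27.2496 um

27.2496


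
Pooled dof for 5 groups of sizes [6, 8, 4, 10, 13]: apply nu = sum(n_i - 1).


nu = sum_i (n_i - 1)
nu = ((6 - 1) + (8 - 1) + (4 - 1) + (10 - 1) + (13 - 1))
nu = 5 + 7 + 3 + 9 + 12
nu = 36

36


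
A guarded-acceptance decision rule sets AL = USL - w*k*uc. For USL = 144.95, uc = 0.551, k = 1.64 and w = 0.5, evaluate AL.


U = k * uc = 1.64 * 0.551 = 0.90364
guard band g = w * U = 0.5 * 0.90364 = 0.45182
AL = USL - g = 144.95 - 0.45182
AL = 144.4982

144.4982


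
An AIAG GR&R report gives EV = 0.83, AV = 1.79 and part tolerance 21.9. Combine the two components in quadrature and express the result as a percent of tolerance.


GRR = sqrt(EV^2 + AV^2) = sqrt(0.83^2 + 1.79^2) = 1.9730687
%GRR = GRR / tol * 100 = 1.9730687 / 21.9 * 100
%GRR = 9.0094

9.0094


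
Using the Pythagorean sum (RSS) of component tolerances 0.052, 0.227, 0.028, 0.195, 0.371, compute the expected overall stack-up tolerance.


RSS = sqrt(0.052^2 + 0.227^2 + 0.028^2 + 0.195^2 + 0.371^2)
= sqrt(0.230683)
= 0.4803

0.4803


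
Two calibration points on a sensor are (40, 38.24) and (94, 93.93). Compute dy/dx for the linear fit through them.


slope = (y2 - y1) / (x2 - x1)
= (93.93 - 38.24) / (94 - 40)
= 55.6900 / 54
= 1.0313

1.0313


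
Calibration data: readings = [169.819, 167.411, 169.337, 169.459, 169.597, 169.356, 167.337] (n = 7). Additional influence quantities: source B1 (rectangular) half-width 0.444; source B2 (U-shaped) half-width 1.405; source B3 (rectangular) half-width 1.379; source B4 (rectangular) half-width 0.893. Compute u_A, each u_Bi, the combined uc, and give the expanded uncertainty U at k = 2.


mean = (169.819 + 167.411 + 169.337 + 169.459 + 169.597 + 169.356 + 167.337) / 7 = 168.9022857
s = sqrt(sum((x - mean)^2)/(n-1)) = 1.0568672
u_A = s / sqrt(n) = 1.0568672 / sqrt(7) = 0.39945825
u_B1 = 0.444 / sqrt(3) = 0.25634352
u_B2 = 1.405 / sqrt(2) = 0.99348503
u_B3 = 1.379 / sqrt(3) = 0.79616602
u_B4 = 0.893 / sqrt(3) = 0.51557379
uc = sqrt(0.39945825^2 + 0.25634352^2 + 0.99348503^2 + 0.79616602^2 + 0.51557379^2) = 1.4532681
U = k * uc = 2 * 1.4532681
U = 2.9065

2.9065


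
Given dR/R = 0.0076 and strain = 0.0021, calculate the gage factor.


GF = (dR/R) / epsilon
= 0.0076 / 0.0021
= 3.6190

3.6190


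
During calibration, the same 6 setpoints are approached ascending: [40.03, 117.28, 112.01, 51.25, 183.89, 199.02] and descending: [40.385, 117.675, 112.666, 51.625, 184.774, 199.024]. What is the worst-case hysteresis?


|40.03 - 40.385| = 0.3550
|117.28 - 117.675| = 0.3950
|112.01 - 112.666| = 0.6560
|51.25 - 51.625| = 0.3750
|183.89 - 184.774| = 0.8840
|199.02 - 199.024| = 0.0040
hysteresis = max(diffs) = 0.8840

0.8840


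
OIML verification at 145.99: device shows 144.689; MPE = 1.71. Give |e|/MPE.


e = indication - reference = 144.689 - 145.99 = -1.3010
|e| = 1.3010
ratio = |e| / MPE = 1.3010 / 1.71
ratio = 0.7608

0.7608


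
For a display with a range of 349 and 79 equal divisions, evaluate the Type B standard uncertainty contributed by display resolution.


resolution = range / divisions
resolution = 349 / 79 = 4.4177215
u_res = resolution / (2*sqrt(3))
u_res = 4.4177215 / 3.4641016
u_res = 1.2753

1.2753


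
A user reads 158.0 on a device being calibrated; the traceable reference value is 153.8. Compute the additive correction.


Correction = standard - reading
= 153.8 - 158.0
= -4.2000

-4.2000


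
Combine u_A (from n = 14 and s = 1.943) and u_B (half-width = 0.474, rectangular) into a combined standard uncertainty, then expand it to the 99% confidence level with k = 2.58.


u_A = s / sqrt(n) = 1.943 / sqrt(14) = 0.51928859
u_B = half_width / sqrt(3) = 0.474 / sqrt(3) = 0.27366403
uc = sqrt(u_A^2 + u_B^2) = sqrt(0.51928859^2 + 0.27366403^2) = 0.58698607
U = k * uc = 2.58 * 0.58698607
U = 1.5144

1.5144


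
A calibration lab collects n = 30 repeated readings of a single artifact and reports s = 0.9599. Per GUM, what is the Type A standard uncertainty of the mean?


u_A = s / sqrt(n)
u_A = 0.9599 / sqrt(30)
u_A = 0.9599 / 5.4772256
u_A = 0.1753

0.1753


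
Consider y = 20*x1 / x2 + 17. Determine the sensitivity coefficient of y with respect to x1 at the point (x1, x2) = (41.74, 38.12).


y = 20*x1 / x2 + 17
dy/dx1 = 20/x2
Evaluate at x2 = 38.12: c1 = 20 / 38.12
c1 = 0.5247

0.5247


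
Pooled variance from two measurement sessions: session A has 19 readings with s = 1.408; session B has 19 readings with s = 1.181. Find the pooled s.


s_p = sqrt(((n1-1)*s1^2 + (n2-1)*s2^2) / (n1+n2-2))
numerator = (19-1)*1.408^2 + (19-1)*1.181^2 = 35.684352 + 25.105698 = 60.79005
denominator = 19 + 19 - 2 = 36
s_p^2 = 60.79005 / 36 = 1.6886125
s_p = sqrt(1.6886125) = 1.2995

1.2995


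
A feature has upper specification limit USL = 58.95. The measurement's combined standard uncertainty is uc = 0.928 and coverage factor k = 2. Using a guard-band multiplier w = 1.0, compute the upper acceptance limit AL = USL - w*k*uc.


U = k * uc = 2 * 0.928 = 1.856
guard band g = w * U = 1.0 * 1.856 = 1.856
AL = USL - g = 58.95 - 1.856
AL = 57.0940

57.0940


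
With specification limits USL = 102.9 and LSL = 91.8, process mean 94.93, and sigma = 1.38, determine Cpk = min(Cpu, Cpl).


Cpu = (USL - mean) / (3*sigma) = (102.9 - 94.93) / (3*1.38) = 1.9251
Cpl = (mean - LSL) / (3*sigma) = (94.93 - 91.8) / (3*1.38) = 0.7560
Cpk = min(Cpu, Cpl) = 0.7560

0.7560


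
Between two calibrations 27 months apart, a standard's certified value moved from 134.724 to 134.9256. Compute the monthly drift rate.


rate = (v2 - v1) / months
= (134.9256 - 134.724) / 27
= 0.2016 / 27
= 0.0075

0.0075


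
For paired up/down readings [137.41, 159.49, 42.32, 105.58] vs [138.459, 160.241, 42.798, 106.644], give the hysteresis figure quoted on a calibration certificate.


|137.41 - 138.459| = 1.0490
|159.49 - 160.241| = 0.7510
|42.32 - 42.798| = 0.4780
|105.58 - 106.644| = 1.0640
hysteresis = max(diffs) = 1.0640

1.0640


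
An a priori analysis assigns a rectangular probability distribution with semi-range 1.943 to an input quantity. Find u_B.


u_B = half_width / sqrt(3)
u_B = 1.943 / 1.7320508
u_B = 1.1218

1.1218


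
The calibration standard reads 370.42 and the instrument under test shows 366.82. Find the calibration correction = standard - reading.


Correction = standard - reading
= 370.42 - 366.82
= 3.6000

3.6000


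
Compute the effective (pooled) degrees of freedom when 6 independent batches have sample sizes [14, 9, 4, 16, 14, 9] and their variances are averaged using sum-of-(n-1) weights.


nu = sum_i (n_i - 1)
nu = ((14 - 1) + (9 - 1) + (4 - 1) + (16 - 1) + (14 - 1) + (9 - 1))
nu = 13 + 8 + 3 + 15 + 13 + 8
nu = 60

60


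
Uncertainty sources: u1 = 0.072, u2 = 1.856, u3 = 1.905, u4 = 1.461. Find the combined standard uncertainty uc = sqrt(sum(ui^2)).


uc = sqrt(0.072^2 + 1.856^2 + 1.905^2 + 1.461^2)
uc = sqrt(9.213466)
uc = 3.0354

3.0354


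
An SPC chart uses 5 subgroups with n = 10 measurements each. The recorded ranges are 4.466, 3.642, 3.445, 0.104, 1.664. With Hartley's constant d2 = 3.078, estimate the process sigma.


R_bar = (4.466 + 3.642 + 3.445 + 0.104 + 1.664) / 5
R_bar = 13.321 / 5 = 2.6642
sigma_hat = R_bar / d2 = 2.6642 / 3.078 = 0.8656

0.8656


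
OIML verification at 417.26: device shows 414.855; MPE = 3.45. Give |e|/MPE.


e = indication - reference = 414.855 - 417.26 = -2.4050
|e| = 2.4050
ratio = |e| / MPE = 2.4050 / 3.45
ratio = 0.6971

0.6971


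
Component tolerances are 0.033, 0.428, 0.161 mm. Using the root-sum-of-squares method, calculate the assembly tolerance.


RSS = sqrt(0.033^2 + 0.428^2 + 0.161^2)
= sqrt(0.210194)
= 0.4585

0.4585


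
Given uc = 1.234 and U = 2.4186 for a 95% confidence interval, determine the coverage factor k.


k = U / uc
k = 2.4186 / 1.234
k = 1.96

1.96


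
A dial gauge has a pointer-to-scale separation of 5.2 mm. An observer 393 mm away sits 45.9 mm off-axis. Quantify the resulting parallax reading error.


error = h * offset / d
= 5.2 * 45.9 / 393
= 0.6073

0.6073


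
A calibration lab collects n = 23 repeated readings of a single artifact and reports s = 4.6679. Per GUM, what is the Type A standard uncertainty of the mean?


u_A = s / sqrt(n)
u_A = 4.6679 / sqrt(23)
u_A = 4.6679 / 4.7958315
u_A = 0.9733

0.9733


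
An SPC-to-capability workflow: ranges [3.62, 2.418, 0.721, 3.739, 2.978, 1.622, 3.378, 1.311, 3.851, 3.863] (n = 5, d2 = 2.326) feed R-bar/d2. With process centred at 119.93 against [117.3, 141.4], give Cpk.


R_bar = (3.62 + 2.418 + 0.721 + 3.739 + 2.978 + 1.622 + 3.378 + 1.311 + 3.851 + 3.863) / 10 = 2.7501
sigma = R_bar / d2 = 2.7501 / 2.326 = 1.1823302
Cp = (USL - LSL)/(6*sigma) = (141.4 - 117.3)/(6*1.1823302) = 3.3972
Cpu = (141.4 - 119.93)/(3*1.1823302) = 6.0530
Cpl = (119.93 - 117.3)/(3*1.1823302) = 0.7415
Cpk = min(Cpu, Cpl) = 0.7415

0.7415


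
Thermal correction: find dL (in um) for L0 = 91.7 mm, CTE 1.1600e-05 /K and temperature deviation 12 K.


dL = L * alpha * dT
= 91.7 * 1.1600e-05 * 12
= 0.0127646 mm
dL_um = 0.0127646 * 1000 = 12.7646 um

12.7646


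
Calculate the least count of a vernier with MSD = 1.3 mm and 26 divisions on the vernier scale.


LC = MSD / n_div
= 1.3 / 26
= 0.0500

0.0500


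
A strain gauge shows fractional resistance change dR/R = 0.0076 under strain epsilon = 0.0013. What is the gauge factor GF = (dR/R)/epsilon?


GF = (dR/R) / epsilon
= 0.0076 / 0.0013
= 5.8462

5.8462


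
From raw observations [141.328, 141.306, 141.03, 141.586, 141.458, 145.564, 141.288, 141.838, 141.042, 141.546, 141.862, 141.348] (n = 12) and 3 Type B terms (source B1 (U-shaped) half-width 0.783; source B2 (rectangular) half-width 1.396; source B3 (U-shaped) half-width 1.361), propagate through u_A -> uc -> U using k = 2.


mean = (141.328 + 141.306 + 141.03 + 141.586 + 141.458 + 145.564 + 141.288 + 141.838 + 141.042 + 141.546 + 141.862 + 141.348) / 12 = 141.7663333
s = sqrt(sum((x - mean)^2)/(n-1)) = 1.2242768
u_A = s / sqrt(n) = 1.2242768 / sqrt(12) = 0.35341827
u_B1 = 0.783 / sqrt(2) = 0.55366461
u_B2 = 1.396 / sqrt(3) = 0.80598098
u_B3 = 1.361 / sqrt(2) = 0.96237233
uc = sqrt(0.35341827^2 + 0.55366461^2 + 0.80598098^2 + 0.96237233^2) = 1.4167621
U = k * uc = 2 * 1.4167621
U = 2.8335

2.8335


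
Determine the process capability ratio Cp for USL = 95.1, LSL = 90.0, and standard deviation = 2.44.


Cp = (USL - LSL) / (6 * sigma)
= (95.1 - 90.0) / (6 * 2.44)
= 5.1000 / 14.6400
= 0.3484

0.3484


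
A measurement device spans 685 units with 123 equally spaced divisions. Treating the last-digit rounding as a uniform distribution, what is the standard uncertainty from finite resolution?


resolution = range / divisions
resolution = 685 / 123 = 5.5691057
u_res = resolution / (2*sqrt(3))
u_res = 5.5691057 / 3.4641016
u_res = 1.6077

1.6077


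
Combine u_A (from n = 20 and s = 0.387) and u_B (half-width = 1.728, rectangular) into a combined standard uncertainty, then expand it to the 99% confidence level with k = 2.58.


u_A = s / sqrt(n) = 0.387 / sqrt(20) = 0.086535831
u_B = half_width / sqrt(3) = 1.728 / sqrt(3) = 0.99766127
uc = sqrt(u_A^2 + u_B^2) = sqrt(0.086535831^2 + 0.99766127^2) = 1.0014072
U = k * uc = 2.58 * 1.0014072
U = 2.5836

2.5836


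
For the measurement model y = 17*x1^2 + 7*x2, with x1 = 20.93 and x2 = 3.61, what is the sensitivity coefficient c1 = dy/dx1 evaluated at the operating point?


y = 17*x1^2 + 7*x2
dy/dx1 = 2*17*x1
Evaluate at x1 = 20.93: c1 = 34 * 20.93
c1 = 711.6200

711.6200


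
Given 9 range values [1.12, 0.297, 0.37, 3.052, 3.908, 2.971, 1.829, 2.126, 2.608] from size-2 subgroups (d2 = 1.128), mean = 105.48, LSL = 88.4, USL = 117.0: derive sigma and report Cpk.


R_bar = (1.12 + 0.297 + 0.37 + 3.052 + 3.908 + 2.971 + 1.829 + 2.126 + 2.608) / 9 = 2.0312222
sigma = R_bar / d2 = 2.0312222 / 1.128 = 1.8007289
Cp = (USL - LSL)/(6*sigma) = (117.0 - 88.4)/(6*1.8007289) = 2.6471
Cpu = (117.0 - 105.48)/(3*1.8007289) = 2.1325
Cpl = (105.48 - 88.4)/(3*1.8007289) = 3.1617
Cpk = min(Cpu, Cpl) = 2.1325

2.1325


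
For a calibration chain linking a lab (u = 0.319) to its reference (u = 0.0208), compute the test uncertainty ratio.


TUR = u_lab / u_ref
= 0.319 / 0.0208
= 15.3365

15.3365


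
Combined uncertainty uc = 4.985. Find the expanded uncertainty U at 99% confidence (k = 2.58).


U = k * uc
U = 2.58 * 4.985
U = 12.8613

12.8613


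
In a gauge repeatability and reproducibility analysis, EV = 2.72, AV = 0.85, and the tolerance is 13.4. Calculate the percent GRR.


GRR = sqrt(EV^2 + AV^2) = sqrt(2.72^2 + 0.85^2) = 2.8497193
%GRR = GRR / tol * 100 = 2.8497193 / 13.4 * 100
%GRR = 21.2666

21.2666


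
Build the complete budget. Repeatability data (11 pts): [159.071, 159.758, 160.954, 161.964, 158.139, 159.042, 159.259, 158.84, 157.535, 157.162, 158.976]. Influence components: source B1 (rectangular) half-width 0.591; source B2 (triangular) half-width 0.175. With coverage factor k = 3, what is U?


mean = (159.071 + 159.758 + 160.954 + 161.964 + 158.139 + 159.042 + 159.259 + 158.84 + 157.535 + 157.162 + 158.976) / 11 = 159.1545455
s = sqrt(sum((x - mean)^2)/(n-1)) = 1.388564
u_A = s / sqrt(n) = 1.388564 / sqrt(11) = 0.4186678
u_B1 = 0.591 / sqrt(3) = 0.34121401
u_B2 = 0.175 / sqrt(6) = 0.071443451
uc = sqrt(0.4186678^2 + 0.34121401^2 + 0.071443451^2) = 0.54480629
U = k * uc = 3 * 0.54480629
U = 1.6344

1.6344


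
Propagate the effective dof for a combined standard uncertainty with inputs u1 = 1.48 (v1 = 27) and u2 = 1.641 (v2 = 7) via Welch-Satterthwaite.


uc = sqrt(u1^2 + u2^2) = sqrt(1.48^2 + 1.641^2) = 2.2098147
v_eff = uc^4 / (u1^4/v1 + u2^4/v2)
= 2.2098147^4 / (1.48^4/27 + 1.641^4/7)
= 23.846433 / 1.2136422
v_eff = 19.6487

19.6487


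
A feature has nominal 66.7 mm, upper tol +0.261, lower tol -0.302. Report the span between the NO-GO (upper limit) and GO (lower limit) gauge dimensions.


GO = nominal - lower_tol (smallest hole = maximum material condition)
GO = 66.7 - 0.302 = 66.398
NO-GO = nominal + upper_tol (largest hole = least material condition)
NO-GO = 66.7 + 0.261 = 66.961
spread = NO-GO - GO = 66.961 - 66.398 = 0.5630

0.5630


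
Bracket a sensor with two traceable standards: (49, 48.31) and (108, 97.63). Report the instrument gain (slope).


slope = (y2 - y1) / (x2 - x1)
= (97.63 - 48.31) / (108 - 49)
= 49.3200 / 59
= 0.8359

0.8359


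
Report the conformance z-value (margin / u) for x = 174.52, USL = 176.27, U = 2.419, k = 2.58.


u = U / k = 2.419 / 2.58 = 0.9375969
margin = |USL - x| = |176.27 - 174.52| = 1.75
z = margin / u = 1.75 / 0.9375969
z = 1.8665

1.8665


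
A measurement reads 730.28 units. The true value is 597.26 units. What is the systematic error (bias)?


Systematic error = measured - true
= 730.28 - 597.26
= 133.0200

133.0200


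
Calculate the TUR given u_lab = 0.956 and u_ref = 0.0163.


TUR = u_lab / u_ref
= 0.956 / 0.0163
= 58.6503

58.6503


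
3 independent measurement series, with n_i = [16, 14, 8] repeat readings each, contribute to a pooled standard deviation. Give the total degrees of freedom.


nu = sum_i (n_i - 1)
nu = ((16 - 1) + (14 - 1) + (8 - 1))
nu = 15 + 13 + 7
nu = 35

35


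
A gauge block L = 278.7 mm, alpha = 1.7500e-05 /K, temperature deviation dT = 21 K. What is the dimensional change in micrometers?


dL = L * alpha * dT
= 278.7 * 1.7500e-05 * 21
= 0.1024222 mm
dL_um = 0.1024222 * 1000 = 102.4222 um

102.4222


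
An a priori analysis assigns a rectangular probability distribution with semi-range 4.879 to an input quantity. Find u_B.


u_B = half_width / sqrt(3)
u_B = 4.879 / 1.7320508
u_B = 2.8169

2.8169


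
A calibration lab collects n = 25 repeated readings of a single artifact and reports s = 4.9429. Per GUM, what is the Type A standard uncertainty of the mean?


u_A = s / sqrt(n)
u_A = 4.9429 / sqrt(25)
u_A = 4.9429 / 5
u_A = 0.9886

0.9886


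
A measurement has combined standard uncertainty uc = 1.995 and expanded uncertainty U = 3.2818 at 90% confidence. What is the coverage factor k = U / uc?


k = U / uc
k = 3.2818 / 1.995
k = 1.645

1.645


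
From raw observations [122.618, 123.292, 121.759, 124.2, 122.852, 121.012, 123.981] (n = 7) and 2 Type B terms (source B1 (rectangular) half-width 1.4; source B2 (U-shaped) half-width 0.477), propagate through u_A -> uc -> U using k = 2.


mean = (122.618 + 123.292 + 121.759 + 124.2 + 122.852 + 121.012 + 123.981) / 7 = 122.8162857
s = sqrt(sum((x - mean)^2)/(n-1)) = 1.1482901
u_A = s / sqrt(n) = 1.1482901 / sqrt(7) = 0.43401286
u_B1 = 1.4 / sqrt(3) = 0.80829038
u_B2 = 0.477 / sqrt(2) = 0.33728993
uc = sqrt(0.43401286^2 + 0.80829038^2 + 0.33728993^2) = 0.9774789
U = k * uc = 2 * 0.9774789
U = 1.9550

1.9550


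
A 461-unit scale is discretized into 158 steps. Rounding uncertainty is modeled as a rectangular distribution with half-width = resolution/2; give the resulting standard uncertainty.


resolution = range / divisions
resolution = 461 / 158 = 2.9177215
u_res = resolution / (2*sqrt(3))
u_res = 2.9177215 / 3.4641016
u_res = 0.8423

0.8423


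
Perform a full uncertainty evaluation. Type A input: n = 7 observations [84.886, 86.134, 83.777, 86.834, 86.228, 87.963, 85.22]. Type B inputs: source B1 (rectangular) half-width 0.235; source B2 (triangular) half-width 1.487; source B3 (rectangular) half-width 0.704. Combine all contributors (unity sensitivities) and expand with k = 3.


mean = (84.886 + 86.134 + 83.777 + 86.834 + 86.228 + 87.963 + 85.22) / 7 = 85.86314286
s = sqrt(sum((x - mean)^2)/(n-1)) = 1.3710629
u_A = s / sqrt(n) = 1.3710629 / sqrt(7) = 0.51821307
u_B1 = 0.235 / sqrt(3) = 0.13567731
u_B2 = 1.487 / sqrt(6) = 0.60706521
u_B3 = 0.704 / sqrt(3) = 0.40645459
uc = sqrt(0.51821307^2 + 0.13567731^2 + 0.60706521^2 + 0.40645459^2) = 0.90591756
U = k * uc = 3 * 0.90591756
U = 2.7178

2.7178


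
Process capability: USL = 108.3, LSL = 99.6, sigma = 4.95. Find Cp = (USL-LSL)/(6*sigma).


Cp = (USL - LSL) / (6 * sigma)
= (108.3 - 99.6) / (6 * 4.95)
= 8.7000 / 29.7000
= 0.2929

0.2929


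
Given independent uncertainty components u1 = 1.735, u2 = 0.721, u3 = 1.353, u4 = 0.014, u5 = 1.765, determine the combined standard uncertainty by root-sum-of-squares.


uc = sqrt(1.735^2 + 0.721^2 + 1.353^2 + 0.014^2 + 1.765^2)
uc = sqrt(8.476096)
uc = 2.9114

2.9114


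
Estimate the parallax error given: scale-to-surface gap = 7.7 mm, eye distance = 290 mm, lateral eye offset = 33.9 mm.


error = h * offset / d
= 7.7 * 33.9 / 290
= 0.9001

0.9001


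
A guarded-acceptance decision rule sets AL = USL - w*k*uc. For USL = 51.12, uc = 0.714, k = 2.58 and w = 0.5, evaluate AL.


U = k * uc = 2.58 * 0.714 = 1.84212
guard band g = w * U = 0.5 * 1.84212 = 0.92106
AL = USL - g = 51.12 - 0.92106
AL = 50.1989

50.1989


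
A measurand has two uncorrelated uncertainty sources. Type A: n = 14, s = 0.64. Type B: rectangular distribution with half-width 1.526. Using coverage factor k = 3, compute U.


u_A = s / sqrt(n) = 0.64 / sqrt(14) = 0.17104719
u_B = half_width / sqrt(3) = 1.526 / sqrt(3) = 0.88103651
uc = sqrt(u_A^2 + u_B^2) = sqrt(0.17104719^2 + 0.88103651^2) = 0.89748675
U = k * uc = 3 * 0.89748675
U = 2.6925

2.6925


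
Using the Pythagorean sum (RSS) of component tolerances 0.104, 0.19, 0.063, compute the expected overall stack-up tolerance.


RSS = sqrt(0.104^2 + 0.19^2 + 0.063^2)
= sqrt(0.050885)
= 0.2256

0.2256


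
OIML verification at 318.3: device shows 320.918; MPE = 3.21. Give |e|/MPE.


e = indication - reference = 320.918 - 318.3 = 2.6180
|e| = 2.6180
ratio = |e| / MPE = 2.6180 / 3.21
ratio = 0.8156

0.8156


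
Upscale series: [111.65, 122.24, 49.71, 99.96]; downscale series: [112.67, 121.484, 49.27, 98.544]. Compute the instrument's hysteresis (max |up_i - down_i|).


|111.65 - 112.67| = 1.0200
|122.24 - 121.484| = 0.7560
|49.71 - 49.27| = 0.4400
|99.96 - 98.544| = 1.4160
hysteresis = max(diffs) = 1.4160

1.4160


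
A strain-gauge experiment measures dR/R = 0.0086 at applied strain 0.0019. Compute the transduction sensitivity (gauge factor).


GF = (dR/R) / epsilon
= 0.0086 / 0.0019
= 4.5263

4.5263


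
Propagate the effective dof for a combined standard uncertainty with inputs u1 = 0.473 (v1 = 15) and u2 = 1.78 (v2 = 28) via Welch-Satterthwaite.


uc = sqrt(u1^2 + u2^2) = sqrt(0.473^2 + 1.78^2) = 1.8417733
v_eff = uc^4 / (u1^4/v1 + u2^4/v2)
= 1.8417733^4 / (0.473^4/15 + 1.78^4/28)
= 11.506538 / 0.36186407
v_eff = 31.7980

31.7980


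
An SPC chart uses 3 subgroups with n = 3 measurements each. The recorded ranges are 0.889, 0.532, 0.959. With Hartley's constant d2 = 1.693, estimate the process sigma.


R_bar = (0.889 + 0.532 + 0.959) / 3
R_bar = 2.38 / 3 = 0.79333333
sigma_hat = R_bar / d2 = 0.79333333 / 1.693 = 0.4686

0.4686


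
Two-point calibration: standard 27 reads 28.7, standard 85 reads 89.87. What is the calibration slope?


slope = (y2 - y1) / (x2 - x1)
= (89.87 - 28.7) / (85 - 27)
= 61.1700 / 58
= 1.0547

1.0547


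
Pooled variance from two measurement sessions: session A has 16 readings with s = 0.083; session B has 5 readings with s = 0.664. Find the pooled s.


s_p = sqrt(((n1-1)*s1^2 + (n2-1)*s2^2) / (n1+n2-2))
numerator = (16-1)*0.083^2 + (5-1)*0.664^2 = 0.103335 + 1.763584 = 1.866919
denominator = 16 + 5 - 2 = 19
s_p^2 = 1.866919 / 19 = 0.098258895
s_p = sqrt(0.098258895) = 0.3135

0.3135


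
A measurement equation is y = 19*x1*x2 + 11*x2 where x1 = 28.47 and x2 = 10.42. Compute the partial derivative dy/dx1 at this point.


y = 19*x1*x2 + 11*x2
dy/dx1 = 19*x2
Evaluate at x2 = 10.42: c1 = 19 * 10.42
c1 = 197.9800

197.9800


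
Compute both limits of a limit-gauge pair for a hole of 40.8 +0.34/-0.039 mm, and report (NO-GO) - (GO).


GO = nominal - lower_tol (smallest hole = maximum material condition)
GO = 40.8 - 0.039 = 40.761
NO-GO = nominal + upper_tol (largest hole = least material condition)
NO-GO = 40.8 + 0.34 = 41.14
spread = NO-GO - GO = 41.14 - 40.761 = 0.3790

0.3790


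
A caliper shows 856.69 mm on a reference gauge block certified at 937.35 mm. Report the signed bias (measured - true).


Systematic error = measured - true
= 856.69 - 937.35
= -80.6600

-80.6600


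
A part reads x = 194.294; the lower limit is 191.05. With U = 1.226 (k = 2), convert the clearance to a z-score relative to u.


u = U / k = 1.226 / 2 = 0.613
margin = |LSL - x| = |191.05 - 194.294| = 3.244
z = margin / u = 3.244 / 0.613
z = 5.2920

5.2920


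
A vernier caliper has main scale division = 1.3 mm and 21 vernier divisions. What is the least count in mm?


LC = MSD / n_div
= 1.3 / 21
= 0.0619

0.0619


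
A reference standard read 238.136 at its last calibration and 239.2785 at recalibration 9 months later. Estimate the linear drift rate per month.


rate = (v2 - v1) / months
= (239.2785 - 238.136) / 9
= 1.1425 / 9
= 0.1269

0.1269


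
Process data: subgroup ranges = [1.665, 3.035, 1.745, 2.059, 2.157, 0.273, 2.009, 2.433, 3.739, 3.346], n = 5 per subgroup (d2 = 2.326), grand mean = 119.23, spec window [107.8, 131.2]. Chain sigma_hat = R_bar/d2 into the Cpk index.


R_bar = (1.665 + 3.035 + 1.745 + 2.059 + 2.157 + 0.273 + 2.009 + 2.433 + 3.739 + 3.346) / 10 = 2.2461
sigma = R_bar / d2 = 2.2461 / 2.326 = 0.96564918
Cp = (USL - LSL)/(6*sigma) = (131.2 - 107.8)/(6*0.96564918) = 4.0387
Cpu = (131.2 - 119.23)/(3*0.96564918) = 4.1319
Cpl = (119.23 - 107.8)/(3*0.96564918) = 3.9455
Cpk = min(Cpu, Cpl) = 3.9455

3.9455


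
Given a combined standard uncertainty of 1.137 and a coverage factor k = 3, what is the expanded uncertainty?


U = k * uc
U = 3 * 1.137
U = 3.4110

3.4110


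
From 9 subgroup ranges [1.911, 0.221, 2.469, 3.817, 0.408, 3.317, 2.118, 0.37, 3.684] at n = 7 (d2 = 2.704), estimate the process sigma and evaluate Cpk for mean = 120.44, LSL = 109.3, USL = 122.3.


R_bar = (1.911 + 0.221 + 2.469 + 3.817 + 0.408 + 3.317 + 2.118 + 0.37 + 3.684) / 9 = 2.035
sigma = R_bar / d2 = 2.035 / 2.704 = 0.75258876
Cp = (USL - LSL)/(6*sigma) = (122.3 - 109.3)/(6*0.75258876) = 2.8790
Cpu = (122.3 - 120.44)/(3*0.75258876) = 0.8238
Cpl = (120.44 - 109.3)/(3*0.75258876) = 4.9341
Cpk = min(Cpu, Cpl) = 0.8238

0.8238


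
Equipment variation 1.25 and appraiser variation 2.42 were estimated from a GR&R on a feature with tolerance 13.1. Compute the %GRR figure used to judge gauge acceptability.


GRR = sqrt(EV^2 + AV^2) = sqrt(1.25^2 + 2.42^2) = 2.7237658
%GRR = GRR / tol * 100 = 2.7237658 / 13.1 * 100
%GRR = 20.7921

20.7921


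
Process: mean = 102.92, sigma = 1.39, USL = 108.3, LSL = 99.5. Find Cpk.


Cpu = (USL - mean) / (3*sigma) = (108.3 - 102.92) / (3*1.39) = 1.2902
Cpl = (mean - LSL) / (3*sigma) = (102.92 - 99.5) / (3*1.39) = 0.8201
Cpk = min(Cpu, Cpl) = 0.8201

0.8201


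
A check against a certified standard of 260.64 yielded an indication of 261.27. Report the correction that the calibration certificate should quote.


Correction = standard - reading
= 260.64 - 261.27
= -0.6300

-0.6300


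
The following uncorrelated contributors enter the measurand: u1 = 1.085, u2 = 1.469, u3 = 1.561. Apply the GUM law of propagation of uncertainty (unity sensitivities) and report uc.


uc = sqrt(1.085^2 + 1.469^2 + 1.561^2)
uc = sqrt(5.771907)
uc = 2.4025

2.4025


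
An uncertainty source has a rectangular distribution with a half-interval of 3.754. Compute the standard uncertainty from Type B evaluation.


u_B = half_width / sqrt(3)
u_B = 3.754 / 1.7320508
u_B = 2.1674

2.1674


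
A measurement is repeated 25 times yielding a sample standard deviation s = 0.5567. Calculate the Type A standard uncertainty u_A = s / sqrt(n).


u_A = s / sqrt(n)
u_A = 0.5567 / sqrt(25)
u_A = 0.5567 / 5
u_A = 0.1113

0.1113


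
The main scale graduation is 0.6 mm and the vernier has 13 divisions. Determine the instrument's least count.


LC = MSD / n_div
= 0.6 / 13
= 0.0462

0.0462


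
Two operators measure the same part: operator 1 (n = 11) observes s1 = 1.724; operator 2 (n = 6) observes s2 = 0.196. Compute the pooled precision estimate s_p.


s_p = sqrt(((n1-1)*s1^2 + (n2-1)*s2^2) / (n1+n2-2))
numerator = (11-1)*1.724^2 + (6-1)*0.196^2 = 29.72176 + 0.19208 = 29.91384
denominator = 11 + 6 - 2 = 15
s_p^2 = 29.91384 / 15 = 1.994256
s_p = sqrt(1.994256) = 1.4122

1.4122


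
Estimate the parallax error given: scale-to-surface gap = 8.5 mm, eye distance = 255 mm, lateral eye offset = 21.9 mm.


error = h * offset / d
= 8.5 * 21.9 / 255
= 0.7300

0.7300


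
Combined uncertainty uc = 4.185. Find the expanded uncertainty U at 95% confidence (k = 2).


U = k * uc
U = 2 * 4.185
U = 8.3700

8.3700


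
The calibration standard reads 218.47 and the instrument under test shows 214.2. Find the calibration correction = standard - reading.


Correction = standard - reading
= 218.47 - 214.2
= 4.2700

4.2700


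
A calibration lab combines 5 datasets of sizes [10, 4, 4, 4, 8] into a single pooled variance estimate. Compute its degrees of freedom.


nu = sum_i (n_i - 1)
nu = ((10 - 1) + (4 - 1) + (4 - 1) + (4 - 1) + (8 - 1))
nu = 9 + 3 + 3 + 3 + 7
nu = 25

25


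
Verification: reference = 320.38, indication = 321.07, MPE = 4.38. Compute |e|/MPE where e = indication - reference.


e = indication - reference = 321.07 - 320.38 = 0.6900
|e| = 0.6900
ratio = |e| / MPE = 0.6900 / 4.38
ratio = 0.1575

0.1575


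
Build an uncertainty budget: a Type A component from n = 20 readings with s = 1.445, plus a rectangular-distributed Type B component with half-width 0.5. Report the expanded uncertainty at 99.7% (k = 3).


u_A = s / sqrt(n) = 1.445 / sqrt(20) = 0.32311182
u_B = half_width / sqrt(3) = 0.5 / sqrt(3) = 0.28867513
uc = sqrt(u_A^2 + u_B^2) = sqrt(0.32311182^2 + 0.28867513^2) = 0.43328349
U = k * uc = 3 * 0.43328349
U = 1.2999

1.2999


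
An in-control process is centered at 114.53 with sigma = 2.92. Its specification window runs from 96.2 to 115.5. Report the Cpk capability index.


Cpu = (USL - mean) / (3*sigma) = (115.5 - 114.53) / (3*2.92) = 0.1107
Cpl = (mean - LSL) / (3*sigma) = (114.53 - 96.2) / (3*2.92) = 2.0925
Cpk = min(Cpu, Cpl) = 0.1107

0.1107


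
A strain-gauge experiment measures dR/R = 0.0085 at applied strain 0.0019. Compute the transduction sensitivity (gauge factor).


GF = (dR/R) / epsilon
= 0.0085 / 0.0019
= 4.4737

4.4737


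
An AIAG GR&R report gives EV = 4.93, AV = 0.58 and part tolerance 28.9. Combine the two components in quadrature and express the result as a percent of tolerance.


GRR = sqrt(EV^2 + AV^2) = sqrt(4.93^2 + 0.58^2) = 4.9640004
%GRR = GRR / tol * 100 = 4.9640004 / 28.9 * 100
%GRR = 17.1765

17.1765


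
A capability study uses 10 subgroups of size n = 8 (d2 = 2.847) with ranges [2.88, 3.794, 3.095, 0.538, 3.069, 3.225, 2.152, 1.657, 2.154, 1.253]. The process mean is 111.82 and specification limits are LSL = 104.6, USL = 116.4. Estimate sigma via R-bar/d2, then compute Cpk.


R_bar = (2.88 + 3.794 + 3.095 + 0.538 + 3.069 + 3.225 + 2.152 + 1.657 + 2.154 + 1.253) / 10 = 2.3817
sigma = R_bar / d2 = 2.3817 / 2.847 = 0.83656481
Cp = (USL - LSL)/(6*sigma) = (116.4 - 104.6)/(6*0.83656481) = 2.3509
Cpu = (116.4 - 111.82)/(3*0.83656481) = 1.8249
Cpl = (111.82 - 104.6)/(3*0.83656481) = 2.8768
Cpk = min(Cpu, Cpl) = 1.8249

1.8249


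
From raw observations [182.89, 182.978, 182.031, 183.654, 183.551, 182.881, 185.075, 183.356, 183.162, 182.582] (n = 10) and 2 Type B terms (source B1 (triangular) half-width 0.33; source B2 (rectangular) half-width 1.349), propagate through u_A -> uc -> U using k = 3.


mean = (182.89 + 182.978 + 182.031 + 183.654 + 183.551 + 182.881 + 185.075 + 183.356 + 183.162 + 182.582) / 10 = 183.216
s = sqrt(sum((x - mean)^2)/(n-1)) = 0.8071756
u_A = s / sqrt(n) = 0.8071756 / sqrt(10) = 0.25525134
u_B1 = 0.33 / sqrt(6) = 0.13472194
u_B2 = 1.349 / sqrt(3) = 0.77884551
uc = sqrt(0.25525134^2 + 0.13472194^2 + 0.77884551^2) = 0.83060434
U = k * uc = 3 * 0.83060434
U = 2.4918

2.4918


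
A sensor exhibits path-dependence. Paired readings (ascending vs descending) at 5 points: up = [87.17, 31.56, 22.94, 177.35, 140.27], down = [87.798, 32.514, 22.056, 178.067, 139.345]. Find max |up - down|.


|87.17 - 87.798| = 0.6280
|31.56 - 32.514| = 0.9540
|22.94 - 22.056| = 0.8840
|177.35 - 178.067| = 0.7170
|140.27 - 139.345| = 0.9250
hysteresis = max(diffs) = 0.9540

0.9540


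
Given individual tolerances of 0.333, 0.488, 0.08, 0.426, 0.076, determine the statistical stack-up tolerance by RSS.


RSS = sqrt(0.333^2 + 0.488^2 + 0.08^2 + 0.426^2 + 0.076^2)
= sqrt(0.542685)
= 0.7367

0.7367


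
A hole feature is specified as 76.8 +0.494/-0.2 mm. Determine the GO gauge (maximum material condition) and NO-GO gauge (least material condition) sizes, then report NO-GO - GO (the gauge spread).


GO = nominal - lower_tol (smallest hole = maximum material condition)
GO = 76.8 - 0.2 = 76.6
NO-GO = nominal + upper_tol (largest hole = least material condition)
NO-GO = 76.8 + 0.494 = 77.294
spread = NO-GO - GO = 77.294 - 76.6 = 0.6940

0.6940


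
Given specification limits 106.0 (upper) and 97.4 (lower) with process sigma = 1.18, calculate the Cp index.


Cp = (USL - LSL) / (6 * sigma)
= (106.0 - 97.4) / (6 * 1.18)
= 8.6000 / 7.0800
= 1.2147

1.2147


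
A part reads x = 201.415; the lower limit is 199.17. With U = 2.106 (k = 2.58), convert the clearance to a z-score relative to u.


u = U / k = 2.106 / 2.58 = 0.81627907
margin = |LSL - x| = |199.17 - 201.415| = 2.245
z = margin / u = 2.245 / 0.81627907
z = 2.7503

2.7503


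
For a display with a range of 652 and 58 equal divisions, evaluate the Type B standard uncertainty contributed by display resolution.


resolution = range / divisions
resolution = 652 / 58 = 11.241379
u_res = resolution / (2*sqrt(3))
u_res = 11.241379 / 3.4641016
u_res = 3.2451

3.2451


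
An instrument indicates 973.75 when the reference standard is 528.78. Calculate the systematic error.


Systematic error = measured - true
= 973.75 - 528.78
= 444.9700

444.9700


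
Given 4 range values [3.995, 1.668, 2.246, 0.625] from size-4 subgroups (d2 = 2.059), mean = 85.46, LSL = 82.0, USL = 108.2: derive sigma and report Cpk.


R_bar = (3.995 + 1.668 + 2.246 + 0.625) / 4 = 2.1335
sigma = R_bar / d2 = 2.1335 / 2.059 = 1.0361826
Cp = (USL - LSL)/(6*sigma) = (108.2 - 82.0)/(6*1.0361826) = 4.2142
Cpu = (108.2 - 85.46)/(3*1.0361826) = 7.3153
Cpl = (85.46 - 82.0)/(3*1.0361826) = 1.1131
Cpk = min(Cpu, Cpl) = 1.1131

1.1131


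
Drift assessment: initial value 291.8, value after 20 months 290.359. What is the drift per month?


rate = (v2 - v1) / months
= (290.359 - 291.8) / 20
= -1.4410 / 20
= -0.0721

-0.0721


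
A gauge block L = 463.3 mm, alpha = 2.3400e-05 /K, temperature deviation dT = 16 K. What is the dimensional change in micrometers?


dL = L * alpha * dT
= 463.3 * 2.3400e-05 * 16
= 0.1734595 mm
dL_um = 0.1734595 * 1000 = 173.4595 um

173.4595


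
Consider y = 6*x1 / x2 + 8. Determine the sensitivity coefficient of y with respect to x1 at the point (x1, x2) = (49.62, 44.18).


y = 6*x1 / x2 + 8
dy/dx1 = 6/x2
Evaluate at x2 = 44.18: c1 = 6 / 44.18
c1 = 0.1358

0.1358


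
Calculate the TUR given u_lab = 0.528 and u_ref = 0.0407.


TUR = u_lab / u_ref
= 0.528 / 0.0407
= 12.9730

12.9730


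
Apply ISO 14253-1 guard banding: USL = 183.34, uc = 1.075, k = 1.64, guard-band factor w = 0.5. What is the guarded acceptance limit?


U = k * uc = 1.64 * 1.075 = 1.763
guard band g = w * U = 0.5 * 1.763 = 0.8815
AL = USL - g = 183.34 - 0.8815
AL = 182.4585

182.4585
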